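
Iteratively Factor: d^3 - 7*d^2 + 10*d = (d)*(d^2 - 7*d + 10) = d*(d - 5)*(d - 2)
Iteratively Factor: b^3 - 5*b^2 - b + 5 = (b - 1)*(b^2 - 4*b - 5) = (b - 5)*(b - 1)*(b + 1)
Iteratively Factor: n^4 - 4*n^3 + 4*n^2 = (n - 2)*(n^3 - 2*n^2) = n*(n - 2)*(n^2 - 2*n) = n*(n - 2)^2*(n)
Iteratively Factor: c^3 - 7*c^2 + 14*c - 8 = (c - 2)*(c^2 - 5*c + 4) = (c - 4)*(c - 2)*(c - 1)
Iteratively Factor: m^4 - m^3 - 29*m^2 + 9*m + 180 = (m + 4)*(m^3 - 5*m^2 - 9*m + 45) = (m + 3)*(m + 4)*(m^2 - 8*m + 15) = (m - 5)*(m + 3)*(m + 4)*(m - 3)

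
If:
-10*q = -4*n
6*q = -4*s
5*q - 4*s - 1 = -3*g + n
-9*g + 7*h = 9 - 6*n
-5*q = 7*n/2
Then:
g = 1/3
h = 12/7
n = 0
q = 0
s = 0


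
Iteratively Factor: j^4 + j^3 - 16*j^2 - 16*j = (j)*(j^3 + j^2 - 16*j - 16) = j*(j - 4)*(j^2 + 5*j + 4) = j*(j - 4)*(j + 1)*(j + 4)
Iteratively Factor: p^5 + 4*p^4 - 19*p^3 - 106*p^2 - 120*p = (p + 3)*(p^4 + p^3 - 22*p^2 - 40*p) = (p + 2)*(p + 3)*(p^3 - p^2 - 20*p) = (p - 5)*(p + 2)*(p + 3)*(p^2 + 4*p) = (p - 5)*(p + 2)*(p + 3)*(p + 4)*(p)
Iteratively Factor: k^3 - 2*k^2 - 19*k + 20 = (k - 1)*(k^2 - k - 20) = (k - 5)*(k - 1)*(k + 4)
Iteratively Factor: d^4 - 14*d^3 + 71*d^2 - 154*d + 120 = (d - 2)*(d^3 - 12*d^2 + 47*d - 60) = (d - 4)*(d - 2)*(d^2 - 8*d + 15) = (d - 4)*(d - 3)*(d - 2)*(d - 5)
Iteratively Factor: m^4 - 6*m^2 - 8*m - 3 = (m - 3)*(m^3 + 3*m^2 + 3*m + 1) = (m - 3)*(m + 1)*(m^2 + 2*m + 1) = (m - 3)*(m + 1)^2*(m + 1)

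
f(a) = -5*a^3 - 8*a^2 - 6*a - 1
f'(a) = -15*a^2 - 16*a - 6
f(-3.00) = 80.00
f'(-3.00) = -93.00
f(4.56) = -668.80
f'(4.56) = -390.86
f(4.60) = -684.56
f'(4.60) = -397.00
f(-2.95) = 75.44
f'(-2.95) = -89.34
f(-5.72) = 707.32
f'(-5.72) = -405.26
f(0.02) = -1.12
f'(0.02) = -6.33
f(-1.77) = 12.28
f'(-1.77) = -24.67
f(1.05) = -21.91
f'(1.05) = -39.34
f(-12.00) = 7559.00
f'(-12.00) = -1974.00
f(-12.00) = 7559.00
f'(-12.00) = -1974.00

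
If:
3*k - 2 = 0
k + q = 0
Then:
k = 2/3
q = -2/3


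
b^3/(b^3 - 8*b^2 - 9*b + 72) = b^3/(b^3 - 8*b^2 - 9*b + 72)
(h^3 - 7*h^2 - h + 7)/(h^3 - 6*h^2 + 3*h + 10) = (h^2 - 8*h + 7)/(h^2 - 7*h + 10)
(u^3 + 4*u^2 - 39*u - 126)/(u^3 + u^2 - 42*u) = (u + 3)/u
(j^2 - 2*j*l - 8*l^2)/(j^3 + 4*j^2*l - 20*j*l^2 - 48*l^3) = 1/(j + 6*l)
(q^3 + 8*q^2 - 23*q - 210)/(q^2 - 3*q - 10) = (q^2 + 13*q + 42)/(q + 2)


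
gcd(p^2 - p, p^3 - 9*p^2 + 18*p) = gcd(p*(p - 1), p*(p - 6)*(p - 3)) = p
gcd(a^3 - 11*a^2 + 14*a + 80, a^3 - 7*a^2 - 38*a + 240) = a^2 - 13*a + 40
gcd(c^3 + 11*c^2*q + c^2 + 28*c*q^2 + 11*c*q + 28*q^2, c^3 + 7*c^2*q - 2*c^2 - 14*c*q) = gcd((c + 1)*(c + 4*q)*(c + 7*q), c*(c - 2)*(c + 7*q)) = c + 7*q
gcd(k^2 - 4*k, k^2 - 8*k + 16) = k - 4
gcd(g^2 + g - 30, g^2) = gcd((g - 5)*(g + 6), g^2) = 1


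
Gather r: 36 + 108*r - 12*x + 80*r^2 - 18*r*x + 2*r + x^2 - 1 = 80*r^2 + r*(110 - 18*x) + x^2 - 12*x + 35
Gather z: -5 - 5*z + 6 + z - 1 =-4*z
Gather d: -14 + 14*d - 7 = 14*d - 21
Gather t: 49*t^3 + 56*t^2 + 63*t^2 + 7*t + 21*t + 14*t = 49*t^3 + 119*t^2 + 42*t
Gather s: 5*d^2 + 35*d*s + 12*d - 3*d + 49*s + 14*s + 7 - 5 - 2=5*d^2 + 9*d + s*(35*d + 63)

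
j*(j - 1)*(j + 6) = j^3 + 5*j^2 - 6*j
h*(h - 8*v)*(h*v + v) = h^3*v - 8*h^2*v^2 + h^2*v - 8*h*v^2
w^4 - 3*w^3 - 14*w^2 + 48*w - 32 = (w - 4)*(w - 2)*(w - 1)*(w + 4)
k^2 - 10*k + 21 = (k - 7)*(k - 3)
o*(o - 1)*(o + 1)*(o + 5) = o^4 + 5*o^3 - o^2 - 5*o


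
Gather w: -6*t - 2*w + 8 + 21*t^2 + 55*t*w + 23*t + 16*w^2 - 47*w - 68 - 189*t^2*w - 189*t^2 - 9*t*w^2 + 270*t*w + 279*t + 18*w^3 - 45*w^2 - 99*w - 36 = -168*t^2 + 296*t + 18*w^3 + w^2*(-9*t - 29) + w*(-189*t^2 + 325*t - 148) - 96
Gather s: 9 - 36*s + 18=27 - 36*s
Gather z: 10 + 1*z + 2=z + 12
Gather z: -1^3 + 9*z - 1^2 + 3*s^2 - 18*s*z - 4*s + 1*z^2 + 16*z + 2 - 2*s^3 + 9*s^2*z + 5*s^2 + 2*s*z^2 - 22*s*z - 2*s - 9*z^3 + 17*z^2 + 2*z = -2*s^3 + 8*s^2 - 6*s - 9*z^3 + z^2*(2*s + 18) + z*(9*s^2 - 40*s + 27)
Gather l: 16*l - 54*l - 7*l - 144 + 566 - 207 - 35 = 180 - 45*l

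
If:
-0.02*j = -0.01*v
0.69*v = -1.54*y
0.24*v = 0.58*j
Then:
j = 0.00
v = 0.00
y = 0.00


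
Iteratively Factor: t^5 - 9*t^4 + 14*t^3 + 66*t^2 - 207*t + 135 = (t - 3)*(t^4 - 6*t^3 - 4*t^2 + 54*t - 45) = (t - 3)*(t - 1)*(t^3 - 5*t^2 - 9*t + 45) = (t - 3)^2*(t - 1)*(t^2 - 2*t - 15) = (t - 3)^2*(t - 1)*(t + 3)*(t - 5)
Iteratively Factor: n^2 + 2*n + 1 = (n + 1)*(n + 1)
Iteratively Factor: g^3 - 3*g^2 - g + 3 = (g - 3)*(g^2 - 1) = (g - 3)*(g + 1)*(g - 1)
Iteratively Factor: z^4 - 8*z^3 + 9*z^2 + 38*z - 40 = (z - 5)*(z^3 - 3*z^2 - 6*z + 8) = (z - 5)*(z - 4)*(z^2 + z - 2) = (z - 5)*(z - 4)*(z - 1)*(z + 2)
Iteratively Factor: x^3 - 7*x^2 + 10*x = (x - 2)*(x^2 - 5*x) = x*(x - 2)*(x - 5)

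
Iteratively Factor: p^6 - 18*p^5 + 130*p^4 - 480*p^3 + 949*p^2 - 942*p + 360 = (p - 4)*(p^5 - 14*p^4 + 74*p^3 - 184*p^2 + 213*p - 90) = (p - 5)*(p - 4)*(p^4 - 9*p^3 + 29*p^2 - 39*p + 18) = (p - 5)*(p - 4)*(p - 2)*(p^3 - 7*p^2 + 15*p - 9) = (p - 5)*(p - 4)*(p - 3)*(p - 2)*(p^2 - 4*p + 3) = (p - 5)*(p - 4)*(p - 3)^2*(p - 2)*(p - 1)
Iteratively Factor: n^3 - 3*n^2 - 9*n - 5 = (n + 1)*(n^2 - 4*n - 5) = (n + 1)^2*(n - 5)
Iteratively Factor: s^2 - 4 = (s - 2)*(s + 2)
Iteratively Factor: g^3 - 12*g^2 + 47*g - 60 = (g - 4)*(g^2 - 8*g + 15) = (g - 4)*(g - 3)*(g - 5)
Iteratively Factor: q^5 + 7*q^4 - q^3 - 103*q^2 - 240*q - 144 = (q - 4)*(q^4 + 11*q^3 + 43*q^2 + 69*q + 36) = (q - 4)*(q + 3)*(q^3 + 8*q^2 + 19*q + 12) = (q - 4)*(q + 1)*(q + 3)*(q^2 + 7*q + 12) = (q - 4)*(q + 1)*(q + 3)^2*(q + 4)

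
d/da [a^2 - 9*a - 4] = 2*a - 9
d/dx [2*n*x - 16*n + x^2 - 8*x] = 2*n + 2*x - 8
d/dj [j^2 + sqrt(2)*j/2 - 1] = 2*j + sqrt(2)/2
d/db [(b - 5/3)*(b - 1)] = 2*b - 8/3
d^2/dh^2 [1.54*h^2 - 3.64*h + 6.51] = 3.08000000000000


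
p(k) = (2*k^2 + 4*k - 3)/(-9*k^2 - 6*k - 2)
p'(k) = (4*k + 4)/(-9*k^2 - 6*k - 2) + (18*k + 6)*(2*k^2 + 4*k - 3)/(-9*k^2 - 6*k - 2)^2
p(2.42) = -0.27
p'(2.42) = -0.01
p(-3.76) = -0.10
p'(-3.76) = 0.05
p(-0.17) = 2.92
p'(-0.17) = -9.60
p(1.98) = -0.26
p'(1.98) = -0.02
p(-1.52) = 0.33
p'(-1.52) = 0.66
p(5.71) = -0.26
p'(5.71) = 0.00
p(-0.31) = 4.03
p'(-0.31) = -4.43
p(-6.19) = -0.16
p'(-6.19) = 0.01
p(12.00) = -0.24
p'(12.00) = 0.00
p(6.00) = -0.26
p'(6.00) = 0.00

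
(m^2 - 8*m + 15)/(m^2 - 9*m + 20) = (m - 3)/(m - 4)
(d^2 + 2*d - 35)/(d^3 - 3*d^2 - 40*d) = (-d^2 - 2*d + 35)/(d*(-d^2 + 3*d + 40))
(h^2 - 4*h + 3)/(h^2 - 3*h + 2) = (h - 3)/(h - 2)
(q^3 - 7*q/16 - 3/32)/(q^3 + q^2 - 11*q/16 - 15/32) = (4*q + 1)/(4*q + 5)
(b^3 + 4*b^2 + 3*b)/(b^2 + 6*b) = (b^2 + 4*b + 3)/(b + 6)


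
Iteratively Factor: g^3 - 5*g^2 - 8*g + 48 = (g + 3)*(g^2 - 8*g + 16) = (g - 4)*(g + 3)*(g - 4)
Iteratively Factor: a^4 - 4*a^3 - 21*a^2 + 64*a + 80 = (a + 1)*(a^3 - 5*a^2 - 16*a + 80) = (a - 5)*(a + 1)*(a^2 - 16) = (a - 5)*(a + 1)*(a + 4)*(a - 4)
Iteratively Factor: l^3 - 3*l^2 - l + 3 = (l - 3)*(l^2 - 1) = (l - 3)*(l + 1)*(l - 1)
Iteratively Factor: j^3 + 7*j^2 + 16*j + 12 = (j + 2)*(j^2 + 5*j + 6) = (j + 2)^2*(j + 3)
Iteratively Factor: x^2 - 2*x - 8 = (x - 4)*(x + 2)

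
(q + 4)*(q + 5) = q^2 + 9*q + 20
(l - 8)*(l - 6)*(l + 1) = l^3 - 13*l^2 + 34*l + 48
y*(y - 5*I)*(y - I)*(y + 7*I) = y^4 + I*y^3 + 37*y^2 - 35*I*y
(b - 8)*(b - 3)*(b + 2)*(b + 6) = b^4 - 3*b^3 - 52*b^2 + 60*b + 288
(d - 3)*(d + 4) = d^2 + d - 12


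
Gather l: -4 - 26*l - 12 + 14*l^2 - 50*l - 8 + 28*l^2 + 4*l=42*l^2 - 72*l - 24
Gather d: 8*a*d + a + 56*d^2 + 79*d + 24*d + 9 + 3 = a + 56*d^2 + d*(8*a + 103) + 12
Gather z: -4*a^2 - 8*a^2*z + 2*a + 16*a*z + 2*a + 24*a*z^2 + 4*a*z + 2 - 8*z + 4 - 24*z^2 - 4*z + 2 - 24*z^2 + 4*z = -4*a^2 + 4*a + z^2*(24*a - 48) + z*(-8*a^2 + 20*a - 8) + 8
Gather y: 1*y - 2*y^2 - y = -2*y^2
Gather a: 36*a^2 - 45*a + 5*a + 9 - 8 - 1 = 36*a^2 - 40*a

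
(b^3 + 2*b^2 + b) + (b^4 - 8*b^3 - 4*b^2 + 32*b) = b^4 - 7*b^3 - 2*b^2 + 33*b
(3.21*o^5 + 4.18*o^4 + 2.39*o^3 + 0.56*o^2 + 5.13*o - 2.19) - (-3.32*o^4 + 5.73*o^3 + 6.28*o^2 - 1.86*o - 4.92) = 3.21*o^5 + 7.5*o^4 - 3.34*o^3 - 5.72*o^2 + 6.99*o + 2.73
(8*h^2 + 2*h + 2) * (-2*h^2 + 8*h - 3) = -16*h^4 + 60*h^3 - 12*h^2 + 10*h - 6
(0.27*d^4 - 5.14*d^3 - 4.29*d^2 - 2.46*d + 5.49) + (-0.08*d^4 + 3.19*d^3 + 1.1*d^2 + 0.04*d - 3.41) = 0.19*d^4 - 1.95*d^3 - 3.19*d^2 - 2.42*d + 2.08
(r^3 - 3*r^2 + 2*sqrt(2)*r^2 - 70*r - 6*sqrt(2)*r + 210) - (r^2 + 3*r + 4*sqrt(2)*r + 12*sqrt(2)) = r^3 - 4*r^2 + 2*sqrt(2)*r^2 - 73*r - 10*sqrt(2)*r - 12*sqrt(2) + 210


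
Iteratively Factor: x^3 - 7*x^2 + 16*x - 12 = (x - 3)*(x^2 - 4*x + 4) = (x - 3)*(x - 2)*(x - 2)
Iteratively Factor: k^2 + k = (k)*(k + 1)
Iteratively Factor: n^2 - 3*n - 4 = (n + 1)*(n - 4)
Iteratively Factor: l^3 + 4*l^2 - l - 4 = (l - 1)*(l^2 + 5*l + 4) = (l - 1)*(l + 1)*(l + 4)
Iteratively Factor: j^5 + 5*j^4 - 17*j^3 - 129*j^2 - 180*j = (j)*(j^4 + 5*j^3 - 17*j^2 - 129*j - 180) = j*(j - 5)*(j^3 + 10*j^2 + 33*j + 36) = j*(j - 5)*(j + 3)*(j^2 + 7*j + 12) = j*(j - 5)*(j + 3)*(j + 4)*(j + 3)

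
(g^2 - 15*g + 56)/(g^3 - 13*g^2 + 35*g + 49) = (g - 8)/(g^2 - 6*g - 7)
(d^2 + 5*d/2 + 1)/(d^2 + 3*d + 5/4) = 2*(d + 2)/(2*d + 5)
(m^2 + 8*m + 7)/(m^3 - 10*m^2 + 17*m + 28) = (m + 7)/(m^2 - 11*m + 28)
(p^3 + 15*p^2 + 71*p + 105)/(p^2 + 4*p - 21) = (p^2 + 8*p + 15)/(p - 3)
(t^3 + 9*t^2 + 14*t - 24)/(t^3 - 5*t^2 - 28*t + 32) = (t + 6)/(t - 8)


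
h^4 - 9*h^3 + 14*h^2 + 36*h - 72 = (h - 6)*(h - 3)*(h - 2)*(h + 2)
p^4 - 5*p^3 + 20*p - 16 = (p - 4)*(p - 2)*(p - 1)*(p + 2)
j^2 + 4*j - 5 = (j - 1)*(j + 5)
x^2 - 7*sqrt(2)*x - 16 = (x - 8*sqrt(2))*(x + sqrt(2))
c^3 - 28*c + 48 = (c - 4)*(c - 2)*(c + 6)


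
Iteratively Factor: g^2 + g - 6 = (g - 2)*(g + 3)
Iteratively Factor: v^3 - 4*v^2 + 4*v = (v - 2)*(v^2 - 2*v) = v*(v - 2)*(v - 2)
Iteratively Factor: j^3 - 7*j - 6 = (j + 2)*(j^2 - 2*j - 3) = (j - 3)*(j + 2)*(j + 1)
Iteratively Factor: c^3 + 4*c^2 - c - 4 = (c + 4)*(c^2 - 1) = (c + 1)*(c + 4)*(c - 1)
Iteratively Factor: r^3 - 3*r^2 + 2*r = (r - 2)*(r^2 - r) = (r - 2)*(r - 1)*(r)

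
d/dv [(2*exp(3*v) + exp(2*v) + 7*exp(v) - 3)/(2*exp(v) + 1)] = (8*exp(3*v) + 8*exp(2*v) + 2*exp(v) + 13)*exp(v)/(4*exp(2*v) + 4*exp(v) + 1)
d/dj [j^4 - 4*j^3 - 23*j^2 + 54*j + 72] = 4*j^3 - 12*j^2 - 46*j + 54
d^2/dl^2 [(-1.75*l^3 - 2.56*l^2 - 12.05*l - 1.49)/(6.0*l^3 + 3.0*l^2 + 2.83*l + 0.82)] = (-121.32*l^6 - 2424.51*l^5 - 1580.9472*l^4 - 36.42155*l^3 + 492.5901*l^2 + 138.882*l + 35.94805)/(216.0*l^9 + 324.0*l^8 + 467.64*l^7 + 421.2*l^6 + 309.1302*l^5 + 177.7617*l^4 + 76.539187*l^3 + 25.753494*l^2 + 5.708676*l + 0.551368)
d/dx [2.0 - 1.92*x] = -1.92000000000000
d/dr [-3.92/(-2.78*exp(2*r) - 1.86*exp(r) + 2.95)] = (-21.7952*exp(r) - 7.2912)*exp(r)/(2.78*exp(2*r) + 1.86*exp(r) - 2.95)^2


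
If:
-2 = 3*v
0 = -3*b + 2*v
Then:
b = -4/9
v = -2/3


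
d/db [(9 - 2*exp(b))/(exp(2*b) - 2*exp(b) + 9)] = 2*(exp(b) - 9)*exp(2*b)/(exp(4*b) - 4*exp(3*b) + 22*exp(2*b) - 36*exp(b) + 81)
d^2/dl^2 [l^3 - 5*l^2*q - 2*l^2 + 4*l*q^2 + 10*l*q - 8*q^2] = 6*l - 10*q - 4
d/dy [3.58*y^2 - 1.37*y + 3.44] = 7.16*y - 1.37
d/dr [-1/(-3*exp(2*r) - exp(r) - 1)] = (-6*exp(r) - 1)*exp(r)/(3*exp(2*r) + exp(r) + 1)^2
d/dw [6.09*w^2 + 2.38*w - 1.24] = 12.18*w + 2.38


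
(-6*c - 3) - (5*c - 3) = -11*c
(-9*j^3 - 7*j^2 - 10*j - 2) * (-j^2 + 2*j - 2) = 9*j^5 - 11*j^4 + 14*j^3 - 4*j^2 + 16*j + 4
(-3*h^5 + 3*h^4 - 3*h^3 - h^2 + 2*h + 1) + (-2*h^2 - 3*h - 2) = -3*h^5 + 3*h^4 - 3*h^3 - 3*h^2 - h - 1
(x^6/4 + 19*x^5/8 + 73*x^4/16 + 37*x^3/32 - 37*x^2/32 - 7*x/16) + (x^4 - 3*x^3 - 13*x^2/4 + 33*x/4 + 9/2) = x^6/4 + 19*x^5/8 + 89*x^4/16 - 59*x^3/32 - 141*x^2/32 + 125*x/16 + 9/2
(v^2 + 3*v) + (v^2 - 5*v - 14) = 2*v^2 - 2*v - 14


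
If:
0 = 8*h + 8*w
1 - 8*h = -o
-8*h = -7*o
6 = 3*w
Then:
No Solution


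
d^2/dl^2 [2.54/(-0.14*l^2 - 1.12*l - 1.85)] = (0.099568*l^2 + 0.796544*l - 2.54*(0.28*l + 1.12)*(0.56*l + 2.24) + 1.31572)/(0.14*l^2 + 1.12*l + 1.85)^3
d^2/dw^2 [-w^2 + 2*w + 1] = -2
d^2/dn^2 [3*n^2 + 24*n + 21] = 6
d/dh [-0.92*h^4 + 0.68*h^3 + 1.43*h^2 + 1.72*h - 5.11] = -3.68*h^3 + 2.04*h^2 + 2.86*h + 1.72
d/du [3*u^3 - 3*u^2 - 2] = 3*u*(3*u - 2)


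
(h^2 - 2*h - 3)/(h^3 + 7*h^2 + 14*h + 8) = (h - 3)/(h^2 + 6*h + 8)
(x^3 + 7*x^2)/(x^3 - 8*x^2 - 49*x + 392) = x^2/(x^2 - 15*x + 56)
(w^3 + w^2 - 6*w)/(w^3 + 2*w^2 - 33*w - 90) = w*(w - 2)/(w^2 - w - 30)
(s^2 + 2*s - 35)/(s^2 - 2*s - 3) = (-s^2 - 2*s + 35)/(-s^2 + 2*s + 3)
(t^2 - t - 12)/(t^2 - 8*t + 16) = (t + 3)/(t - 4)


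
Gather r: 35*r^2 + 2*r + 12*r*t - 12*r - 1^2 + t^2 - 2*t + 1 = 35*r^2 + r*(12*t - 10) + t^2 - 2*t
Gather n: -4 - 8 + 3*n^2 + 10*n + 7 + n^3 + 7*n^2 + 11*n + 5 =n^3 + 10*n^2 + 21*n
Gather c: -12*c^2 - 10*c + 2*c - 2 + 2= -12*c^2 - 8*c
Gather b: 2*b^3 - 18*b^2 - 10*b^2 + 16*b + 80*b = 2*b^3 - 28*b^2 + 96*b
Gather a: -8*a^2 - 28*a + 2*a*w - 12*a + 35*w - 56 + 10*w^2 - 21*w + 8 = -8*a^2 + a*(2*w - 40) + 10*w^2 + 14*w - 48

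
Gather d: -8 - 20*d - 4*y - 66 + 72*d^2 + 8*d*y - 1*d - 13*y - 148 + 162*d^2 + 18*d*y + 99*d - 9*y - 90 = 234*d^2 + d*(26*y + 78) - 26*y - 312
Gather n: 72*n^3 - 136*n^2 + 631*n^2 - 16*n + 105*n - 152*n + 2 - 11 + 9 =72*n^3 + 495*n^2 - 63*n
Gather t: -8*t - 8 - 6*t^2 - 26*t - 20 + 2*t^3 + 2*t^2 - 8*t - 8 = 2*t^3 - 4*t^2 - 42*t - 36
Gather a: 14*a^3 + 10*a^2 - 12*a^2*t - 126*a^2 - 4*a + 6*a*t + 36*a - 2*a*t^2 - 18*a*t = 14*a^3 + a^2*(-12*t - 116) + a*(-2*t^2 - 12*t + 32)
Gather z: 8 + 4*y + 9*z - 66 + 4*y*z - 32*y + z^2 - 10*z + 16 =-28*y + z^2 + z*(4*y - 1) - 42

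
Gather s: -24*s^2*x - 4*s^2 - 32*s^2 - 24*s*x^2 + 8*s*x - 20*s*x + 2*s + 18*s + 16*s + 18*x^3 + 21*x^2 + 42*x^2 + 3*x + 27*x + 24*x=s^2*(-24*x - 36) + s*(-24*x^2 - 12*x + 36) + 18*x^3 + 63*x^2 + 54*x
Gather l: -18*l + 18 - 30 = -18*l - 12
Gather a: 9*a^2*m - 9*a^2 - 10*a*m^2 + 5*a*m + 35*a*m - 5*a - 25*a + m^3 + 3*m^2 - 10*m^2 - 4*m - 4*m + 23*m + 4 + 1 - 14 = a^2*(9*m - 9) + a*(-10*m^2 + 40*m - 30) + m^3 - 7*m^2 + 15*m - 9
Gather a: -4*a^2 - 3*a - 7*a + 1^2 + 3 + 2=-4*a^2 - 10*a + 6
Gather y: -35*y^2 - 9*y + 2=-35*y^2 - 9*y + 2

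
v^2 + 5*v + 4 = (v + 1)*(v + 4)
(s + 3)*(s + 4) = s^2 + 7*s + 12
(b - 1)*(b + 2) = b^2 + b - 2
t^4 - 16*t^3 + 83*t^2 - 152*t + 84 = (t - 7)*(t - 6)*(t - 2)*(t - 1)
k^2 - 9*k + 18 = (k - 6)*(k - 3)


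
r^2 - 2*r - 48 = (r - 8)*(r + 6)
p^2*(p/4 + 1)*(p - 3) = p^4/4 + p^3/4 - 3*p^2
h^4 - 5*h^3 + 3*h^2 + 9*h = h*(h - 3)^2*(h + 1)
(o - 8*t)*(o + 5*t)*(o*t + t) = o^3*t - 3*o^2*t^2 + o^2*t - 40*o*t^3 - 3*o*t^2 - 40*t^3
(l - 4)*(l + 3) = l^2 - l - 12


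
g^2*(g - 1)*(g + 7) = g^4 + 6*g^3 - 7*g^2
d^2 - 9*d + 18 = (d - 6)*(d - 3)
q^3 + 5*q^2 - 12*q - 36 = (q - 3)*(q + 2)*(q + 6)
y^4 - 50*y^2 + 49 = (y - 7)*(y - 1)*(y + 1)*(y + 7)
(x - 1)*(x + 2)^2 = x^3 + 3*x^2 - 4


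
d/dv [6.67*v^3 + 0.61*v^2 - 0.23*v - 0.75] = 20.01*v^2 + 1.22*v - 0.23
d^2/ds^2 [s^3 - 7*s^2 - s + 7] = 6*s - 14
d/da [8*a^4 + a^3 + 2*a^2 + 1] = a*(32*a^2 + 3*a + 4)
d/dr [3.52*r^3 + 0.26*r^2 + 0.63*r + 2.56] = 10.56*r^2 + 0.52*r + 0.63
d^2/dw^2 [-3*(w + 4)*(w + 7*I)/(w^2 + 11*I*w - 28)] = 24*(-1 + I)/(w^3 + 12*I*w^2 - 48*w - 64*I)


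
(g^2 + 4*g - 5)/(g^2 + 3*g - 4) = (g + 5)/(g + 4)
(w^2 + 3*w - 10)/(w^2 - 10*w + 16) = (w + 5)/(w - 8)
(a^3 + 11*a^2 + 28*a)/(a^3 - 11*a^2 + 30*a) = (a^2 + 11*a + 28)/(a^2 - 11*a + 30)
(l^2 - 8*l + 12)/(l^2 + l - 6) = (l - 6)/(l + 3)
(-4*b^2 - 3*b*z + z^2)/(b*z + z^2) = (-4*b + z)/z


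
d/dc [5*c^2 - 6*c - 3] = 10*c - 6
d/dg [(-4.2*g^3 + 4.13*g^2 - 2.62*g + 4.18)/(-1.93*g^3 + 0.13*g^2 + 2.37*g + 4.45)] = (7.4249*g^4 - 30.0212*g^3 - 21.7391*g^2 + 35.6702*g - 21.5656)/(3.7249*g^6 - 0.5018*g^5 - 9.1313*g^4 - 16.5608*g^3 + 6.7739*g^2 + 21.093*g + 19.8025)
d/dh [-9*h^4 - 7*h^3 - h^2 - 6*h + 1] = -36*h^3 - 21*h^2 - 2*h - 6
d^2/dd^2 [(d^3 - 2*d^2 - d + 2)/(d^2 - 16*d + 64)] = 6*(53*d - 46)/(d^4 - 32*d^3 + 384*d^2 - 2048*d + 4096)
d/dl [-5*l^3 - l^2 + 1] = l*(-15*l - 2)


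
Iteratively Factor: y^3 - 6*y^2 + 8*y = (y - 4)*(y^2 - 2*y) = y*(y - 4)*(y - 2)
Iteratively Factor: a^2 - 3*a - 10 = (a - 5)*(a + 2)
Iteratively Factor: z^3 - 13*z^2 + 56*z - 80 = (z - 5)*(z^2 - 8*z + 16) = (z - 5)*(z - 4)*(z - 4)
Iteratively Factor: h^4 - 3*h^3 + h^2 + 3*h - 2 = (h - 1)*(h^3 - 2*h^2 - h + 2) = (h - 1)^2*(h^2 - h - 2) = (h - 2)*(h - 1)^2*(h + 1)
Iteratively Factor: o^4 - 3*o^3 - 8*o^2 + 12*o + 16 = (o - 4)*(o^3 + o^2 - 4*o - 4) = (o - 4)*(o + 1)*(o^2 - 4) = (o - 4)*(o + 1)*(o + 2)*(o - 2)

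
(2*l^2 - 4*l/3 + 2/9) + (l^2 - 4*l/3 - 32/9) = 3*l^2 - 8*l/3 - 10/3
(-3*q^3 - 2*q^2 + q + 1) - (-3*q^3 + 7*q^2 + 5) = -9*q^2 + q - 4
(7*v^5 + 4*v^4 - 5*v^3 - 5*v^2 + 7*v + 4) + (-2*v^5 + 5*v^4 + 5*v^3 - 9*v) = 5*v^5 + 9*v^4 - 5*v^2 - 2*v + 4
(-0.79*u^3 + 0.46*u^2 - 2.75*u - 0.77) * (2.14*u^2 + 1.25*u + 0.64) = -1.6906*u^5 - 0.00309999999999999*u^4 - 5.8156*u^3 - 4.7909*u^2 - 2.7225*u - 0.4928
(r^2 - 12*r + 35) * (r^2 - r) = r^4 - 13*r^3 + 47*r^2 - 35*r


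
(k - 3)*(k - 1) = k^2 - 4*k + 3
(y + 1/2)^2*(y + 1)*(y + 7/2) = y^4 + 11*y^3/2 + 33*y^2/4 + 37*y/8 + 7/8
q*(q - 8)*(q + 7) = q^3 - q^2 - 56*q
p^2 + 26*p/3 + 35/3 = (p + 5/3)*(p + 7)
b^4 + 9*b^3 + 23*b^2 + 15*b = b*(b + 1)*(b + 3)*(b + 5)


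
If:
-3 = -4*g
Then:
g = 3/4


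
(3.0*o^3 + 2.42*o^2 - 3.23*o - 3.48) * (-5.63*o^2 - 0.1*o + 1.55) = -16.89*o^5 - 13.9246*o^4 + 22.5929*o^3 + 23.6664*o^2 - 4.6585*o - 5.394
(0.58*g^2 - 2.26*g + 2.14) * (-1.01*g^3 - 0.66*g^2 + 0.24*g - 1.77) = -0.5858*g^5 + 1.8998*g^4 - 0.5306*g^3 - 2.9814*g^2 + 4.5138*g - 3.7878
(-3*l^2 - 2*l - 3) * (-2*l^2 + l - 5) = 6*l^4 + l^3 + 19*l^2 + 7*l + 15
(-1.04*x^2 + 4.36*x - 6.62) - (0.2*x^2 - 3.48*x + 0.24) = -1.24*x^2 + 7.84*x - 6.86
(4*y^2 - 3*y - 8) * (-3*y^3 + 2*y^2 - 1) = -12*y^5 + 17*y^4 + 18*y^3 - 20*y^2 + 3*y + 8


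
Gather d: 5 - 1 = 4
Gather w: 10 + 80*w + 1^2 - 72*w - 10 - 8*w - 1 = 0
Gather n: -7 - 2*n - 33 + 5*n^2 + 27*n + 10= 5*n^2 + 25*n - 30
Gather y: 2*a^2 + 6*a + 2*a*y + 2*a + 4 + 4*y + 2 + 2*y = 2*a^2 + 8*a + y*(2*a + 6) + 6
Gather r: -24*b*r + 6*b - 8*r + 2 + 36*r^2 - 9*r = 6*b + 36*r^2 + r*(-24*b - 17) + 2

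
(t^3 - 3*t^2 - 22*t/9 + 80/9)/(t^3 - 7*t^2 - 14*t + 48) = (t^2 - t - 40/9)/(t^2 - 5*t - 24)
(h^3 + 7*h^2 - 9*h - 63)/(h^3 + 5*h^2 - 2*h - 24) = (h^2 + 4*h - 21)/(h^2 + 2*h - 8)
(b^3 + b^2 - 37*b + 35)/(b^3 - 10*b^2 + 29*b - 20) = (b + 7)/(b - 4)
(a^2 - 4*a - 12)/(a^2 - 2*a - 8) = (a - 6)/(a - 4)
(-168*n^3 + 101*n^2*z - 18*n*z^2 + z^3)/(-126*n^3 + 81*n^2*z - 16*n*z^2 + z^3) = (-8*n + z)/(-6*n + z)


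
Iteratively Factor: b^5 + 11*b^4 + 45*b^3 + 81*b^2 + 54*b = (b + 3)*(b^4 + 8*b^3 + 21*b^2 + 18*b) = (b + 3)^2*(b^3 + 5*b^2 + 6*b) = b*(b + 3)^2*(b^2 + 5*b + 6) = b*(b + 2)*(b + 3)^2*(b + 3)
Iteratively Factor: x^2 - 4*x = (x)*(x - 4)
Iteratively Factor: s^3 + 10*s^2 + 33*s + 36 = (s + 3)*(s^2 + 7*s + 12) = (s + 3)*(s + 4)*(s + 3)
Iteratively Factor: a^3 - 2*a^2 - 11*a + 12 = (a - 1)*(a^2 - a - 12) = (a - 4)*(a - 1)*(a + 3)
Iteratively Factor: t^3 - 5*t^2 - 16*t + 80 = (t + 4)*(t^2 - 9*t + 20) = (t - 5)*(t + 4)*(t - 4)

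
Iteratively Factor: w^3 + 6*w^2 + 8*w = (w)*(w^2 + 6*w + 8) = w*(w + 4)*(w + 2)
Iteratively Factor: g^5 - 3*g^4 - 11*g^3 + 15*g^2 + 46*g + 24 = (g - 4)*(g^4 + g^3 - 7*g^2 - 13*g - 6) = (g - 4)*(g + 1)*(g^3 - 7*g - 6) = (g - 4)*(g + 1)^2*(g^2 - g - 6) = (g - 4)*(g - 3)*(g + 1)^2*(g + 2)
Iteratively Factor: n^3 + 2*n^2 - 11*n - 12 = (n + 4)*(n^2 - 2*n - 3) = (n - 3)*(n + 4)*(n + 1)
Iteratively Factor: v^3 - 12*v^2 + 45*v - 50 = (v - 2)*(v^2 - 10*v + 25) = (v - 5)*(v - 2)*(v - 5)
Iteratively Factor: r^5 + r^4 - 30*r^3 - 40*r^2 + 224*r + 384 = (r + 4)*(r^4 - 3*r^3 - 18*r^2 + 32*r + 96) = (r + 2)*(r + 4)*(r^3 - 5*r^2 - 8*r + 48) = (r - 4)*(r + 2)*(r + 4)*(r^2 - r - 12) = (r - 4)*(r + 2)*(r + 3)*(r + 4)*(r - 4)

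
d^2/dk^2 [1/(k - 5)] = 2/(k - 5)^3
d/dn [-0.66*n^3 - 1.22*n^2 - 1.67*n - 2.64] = -1.98*n^2 - 2.44*n - 1.67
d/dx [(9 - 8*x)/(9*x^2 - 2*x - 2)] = 2*(36*x^2 - 81*x + 17)/(81*x^4 - 36*x^3 - 32*x^2 + 8*x + 4)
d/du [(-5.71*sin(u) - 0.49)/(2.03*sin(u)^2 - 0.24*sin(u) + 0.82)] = (11.5913*sin(u)^2 + 1.9894*sin(u) - 4.7998)*cos(u)/(4.1209*sin(u)^4 - 0.9744*sin(u)^3 + 3.3868*sin(u)^2 - 0.3936*sin(u) + 0.6724)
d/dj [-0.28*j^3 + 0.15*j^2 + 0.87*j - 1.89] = -0.84*j^2 + 0.3*j + 0.87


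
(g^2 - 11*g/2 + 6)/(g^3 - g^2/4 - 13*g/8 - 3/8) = 4*(g - 4)/(4*g^2 + 5*g + 1)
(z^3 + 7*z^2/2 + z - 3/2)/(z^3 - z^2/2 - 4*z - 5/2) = (2*z^2 + 5*z - 3)/(2*z^2 - 3*z - 5)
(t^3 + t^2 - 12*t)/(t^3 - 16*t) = (t - 3)/(t - 4)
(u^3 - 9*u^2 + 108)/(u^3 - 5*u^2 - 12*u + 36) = (u - 6)/(u - 2)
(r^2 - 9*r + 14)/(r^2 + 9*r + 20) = (r^2 - 9*r + 14)/(r^2 + 9*r + 20)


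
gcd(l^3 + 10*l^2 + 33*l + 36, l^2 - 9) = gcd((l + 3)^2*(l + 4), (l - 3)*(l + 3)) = l + 3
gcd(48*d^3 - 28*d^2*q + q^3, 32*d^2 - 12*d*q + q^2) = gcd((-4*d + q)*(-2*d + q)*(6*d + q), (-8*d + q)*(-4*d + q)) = -4*d + q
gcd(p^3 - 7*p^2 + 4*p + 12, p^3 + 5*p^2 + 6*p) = 1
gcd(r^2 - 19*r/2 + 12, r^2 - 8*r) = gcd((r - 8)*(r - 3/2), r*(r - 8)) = r - 8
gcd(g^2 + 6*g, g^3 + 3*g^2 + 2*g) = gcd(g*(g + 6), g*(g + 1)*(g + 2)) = g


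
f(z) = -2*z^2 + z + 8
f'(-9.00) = 37.00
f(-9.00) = -163.00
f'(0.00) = 1.00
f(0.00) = 8.00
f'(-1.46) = 6.84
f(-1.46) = 2.28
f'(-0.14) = 1.56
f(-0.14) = 7.82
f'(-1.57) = 7.28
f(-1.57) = 1.50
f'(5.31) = -20.24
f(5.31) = -43.08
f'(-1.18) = 5.72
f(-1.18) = 4.04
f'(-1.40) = 6.60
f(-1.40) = 2.68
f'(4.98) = -18.92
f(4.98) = -36.62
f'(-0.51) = 3.04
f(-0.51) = 6.97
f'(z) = 1 - 4*z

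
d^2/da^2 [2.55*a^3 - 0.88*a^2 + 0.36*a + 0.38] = 15.3*a - 1.76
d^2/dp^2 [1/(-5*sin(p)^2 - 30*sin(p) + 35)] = 2*(2*sin(p)^3 + 11*sin(p)^2 + 40*sin(p) + 43)/(5*(sin(p) - 1)^2*(sin(p) + 7)^3)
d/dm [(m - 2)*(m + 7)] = 2*m + 5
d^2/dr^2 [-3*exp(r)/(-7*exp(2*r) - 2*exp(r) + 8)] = (147*exp(4*r) - 42*exp(3*r) + 1008*exp(2*r) + 48*exp(r) + 192)*exp(r)/(343*exp(6*r) + 294*exp(5*r) - 1092*exp(4*r) - 664*exp(3*r) + 1248*exp(2*r) + 384*exp(r) - 512)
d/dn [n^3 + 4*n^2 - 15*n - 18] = 3*n^2 + 8*n - 15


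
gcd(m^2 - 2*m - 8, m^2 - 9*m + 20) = m - 4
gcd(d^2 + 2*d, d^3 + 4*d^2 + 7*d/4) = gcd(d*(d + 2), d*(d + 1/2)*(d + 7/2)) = d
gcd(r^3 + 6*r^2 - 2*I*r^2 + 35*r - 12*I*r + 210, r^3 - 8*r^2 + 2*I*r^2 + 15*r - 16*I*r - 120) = r + 5*I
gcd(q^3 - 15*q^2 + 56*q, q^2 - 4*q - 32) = q - 8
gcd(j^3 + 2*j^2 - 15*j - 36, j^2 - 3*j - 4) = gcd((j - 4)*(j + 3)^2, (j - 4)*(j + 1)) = j - 4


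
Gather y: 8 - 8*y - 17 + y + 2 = -7*y - 7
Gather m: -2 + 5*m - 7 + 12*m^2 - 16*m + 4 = 12*m^2 - 11*m - 5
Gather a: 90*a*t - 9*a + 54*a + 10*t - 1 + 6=a*(90*t + 45) + 10*t + 5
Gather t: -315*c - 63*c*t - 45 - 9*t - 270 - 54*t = -315*c + t*(-63*c - 63) - 315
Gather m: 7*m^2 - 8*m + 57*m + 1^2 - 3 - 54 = 7*m^2 + 49*m - 56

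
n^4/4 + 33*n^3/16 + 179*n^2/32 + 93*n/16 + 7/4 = (n/4 + 1)*(n + 1/2)*(n + 7/4)*(n + 2)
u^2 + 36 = (u - 6*I)*(u + 6*I)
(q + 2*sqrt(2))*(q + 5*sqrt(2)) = q^2 + 7*sqrt(2)*q + 20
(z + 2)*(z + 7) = z^2 + 9*z + 14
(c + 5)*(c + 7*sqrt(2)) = c^2 + 5*c + 7*sqrt(2)*c + 35*sqrt(2)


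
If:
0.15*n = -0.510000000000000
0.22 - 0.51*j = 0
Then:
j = 0.43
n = -3.40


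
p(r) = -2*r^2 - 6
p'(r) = -4*r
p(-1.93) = -13.45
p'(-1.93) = 7.72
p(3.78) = -34.58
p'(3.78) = -15.12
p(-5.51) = -66.72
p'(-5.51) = 22.04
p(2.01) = -14.08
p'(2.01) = -8.04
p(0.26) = -6.14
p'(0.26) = -1.04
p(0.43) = -6.37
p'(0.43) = -1.72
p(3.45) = -29.80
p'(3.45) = -13.80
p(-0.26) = -6.14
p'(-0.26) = 1.04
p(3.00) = -24.00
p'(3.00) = -12.00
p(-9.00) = -168.00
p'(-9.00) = 36.00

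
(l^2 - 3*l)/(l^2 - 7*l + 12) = l/(l - 4)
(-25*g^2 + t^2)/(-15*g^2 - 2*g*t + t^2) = (5*g + t)/(3*g + t)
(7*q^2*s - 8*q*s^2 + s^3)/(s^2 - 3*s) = (7*q^2 - 8*q*s + s^2)/(s - 3)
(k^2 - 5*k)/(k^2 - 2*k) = (k - 5)/(k - 2)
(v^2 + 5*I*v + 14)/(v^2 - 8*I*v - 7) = (v^2 + 5*I*v + 14)/(v^2 - 8*I*v - 7)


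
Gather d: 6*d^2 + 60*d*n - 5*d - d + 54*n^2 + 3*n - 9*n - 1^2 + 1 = 6*d^2 + d*(60*n - 6) + 54*n^2 - 6*n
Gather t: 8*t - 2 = 8*t - 2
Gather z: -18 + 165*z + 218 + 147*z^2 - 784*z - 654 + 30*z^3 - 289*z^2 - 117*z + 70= 30*z^3 - 142*z^2 - 736*z - 384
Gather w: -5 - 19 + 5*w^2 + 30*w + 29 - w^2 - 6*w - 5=4*w^2 + 24*w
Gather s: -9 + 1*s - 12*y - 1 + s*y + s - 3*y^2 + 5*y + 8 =s*(y + 2) - 3*y^2 - 7*y - 2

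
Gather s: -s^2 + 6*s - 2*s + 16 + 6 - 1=-s^2 + 4*s + 21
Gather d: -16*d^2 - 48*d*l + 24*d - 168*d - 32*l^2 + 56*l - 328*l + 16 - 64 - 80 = -16*d^2 + d*(-48*l - 144) - 32*l^2 - 272*l - 128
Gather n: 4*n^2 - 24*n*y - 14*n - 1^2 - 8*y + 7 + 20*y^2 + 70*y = 4*n^2 + n*(-24*y - 14) + 20*y^2 + 62*y + 6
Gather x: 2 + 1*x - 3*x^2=-3*x^2 + x + 2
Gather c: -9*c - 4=-9*c - 4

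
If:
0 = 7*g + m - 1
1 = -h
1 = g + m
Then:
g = 0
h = -1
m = 1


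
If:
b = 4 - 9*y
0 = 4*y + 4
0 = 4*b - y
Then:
No Solution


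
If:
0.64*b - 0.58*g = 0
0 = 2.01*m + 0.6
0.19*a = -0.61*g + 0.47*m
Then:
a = -3.21052631578947*g - 0.738413197172035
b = 0.90625*g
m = -0.30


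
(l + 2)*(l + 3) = l^2 + 5*l + 6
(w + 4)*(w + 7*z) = w^2 + 7*w*z + 4*w + 28*z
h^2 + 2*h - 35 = (h - 5)*(h + 7)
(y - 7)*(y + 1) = y^2 - 6*y - 7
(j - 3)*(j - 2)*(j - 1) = j^3 - 6*j^2 + 11*j - 6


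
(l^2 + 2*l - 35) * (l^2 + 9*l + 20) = l^4 + 11*l^3 + 3*l^2 - 275*l - 700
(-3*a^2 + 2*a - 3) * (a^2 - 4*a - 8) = -3*a^4 + 14*a^3 + 13*a^2 - 4*a + 24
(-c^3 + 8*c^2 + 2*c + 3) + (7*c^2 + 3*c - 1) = -c^3 + 15*c^2 + 5*c + 2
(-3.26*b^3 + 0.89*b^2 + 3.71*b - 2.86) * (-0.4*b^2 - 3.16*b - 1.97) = 1.304*b^5 + 9.9456*b^4 + 2.1258*b^3 - 12.3329*b^2 + 1.7289*b + 5.6342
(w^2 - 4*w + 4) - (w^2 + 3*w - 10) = 14 - 7*w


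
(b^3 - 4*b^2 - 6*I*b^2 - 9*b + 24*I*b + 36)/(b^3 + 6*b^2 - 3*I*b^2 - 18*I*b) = (b^2 - b*(4 + 3*I) + 12*I)/(b*(b + 6))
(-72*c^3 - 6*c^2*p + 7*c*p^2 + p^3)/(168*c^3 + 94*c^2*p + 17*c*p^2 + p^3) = (-3*c + p)/(7*c + p)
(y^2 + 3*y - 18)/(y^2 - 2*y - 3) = (y + 6)/(y + 1)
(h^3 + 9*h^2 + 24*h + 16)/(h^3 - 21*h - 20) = (h + 4)/(h - 5)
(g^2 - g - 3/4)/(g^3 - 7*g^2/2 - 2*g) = (g - 3/2)/(g*(g - 4))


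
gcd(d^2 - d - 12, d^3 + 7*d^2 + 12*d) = d + 3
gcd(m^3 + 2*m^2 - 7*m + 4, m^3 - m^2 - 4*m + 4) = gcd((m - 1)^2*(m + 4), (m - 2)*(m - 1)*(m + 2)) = m - 1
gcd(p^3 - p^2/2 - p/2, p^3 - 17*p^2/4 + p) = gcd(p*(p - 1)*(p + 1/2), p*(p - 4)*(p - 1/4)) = p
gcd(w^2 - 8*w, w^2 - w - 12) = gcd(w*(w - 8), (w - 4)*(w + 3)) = 1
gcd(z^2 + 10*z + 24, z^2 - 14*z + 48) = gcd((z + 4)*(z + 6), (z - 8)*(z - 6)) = 1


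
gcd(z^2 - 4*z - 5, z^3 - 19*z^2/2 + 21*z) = 1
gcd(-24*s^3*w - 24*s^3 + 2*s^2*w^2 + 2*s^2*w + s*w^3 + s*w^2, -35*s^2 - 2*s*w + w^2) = 1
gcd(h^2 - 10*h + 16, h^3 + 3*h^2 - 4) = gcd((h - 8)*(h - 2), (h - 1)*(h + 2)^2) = 1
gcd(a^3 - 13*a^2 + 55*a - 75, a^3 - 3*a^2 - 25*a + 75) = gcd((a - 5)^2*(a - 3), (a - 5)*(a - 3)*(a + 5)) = a^2 - 8*a + 15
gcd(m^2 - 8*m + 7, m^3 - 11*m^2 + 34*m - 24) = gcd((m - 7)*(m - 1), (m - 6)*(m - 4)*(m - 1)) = m - 1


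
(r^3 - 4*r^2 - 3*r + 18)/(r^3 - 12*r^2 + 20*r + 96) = (r^2 - 6*r + 9)/(r^2 - 14*r + 48)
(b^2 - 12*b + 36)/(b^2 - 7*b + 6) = (b - 6)/(b - 1)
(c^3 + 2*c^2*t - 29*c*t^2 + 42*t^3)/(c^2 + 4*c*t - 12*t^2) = (c^2 + 4*c*t - 21*t^2)/(c + 6*t)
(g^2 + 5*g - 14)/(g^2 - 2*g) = (g + 7)/g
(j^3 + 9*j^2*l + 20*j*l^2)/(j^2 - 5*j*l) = (j^2 + 9*j*l + 20*l^2)/(j - 5*l)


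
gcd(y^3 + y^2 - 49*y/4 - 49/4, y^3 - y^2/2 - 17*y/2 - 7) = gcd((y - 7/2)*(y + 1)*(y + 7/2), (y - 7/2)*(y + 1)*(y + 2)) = y^2 - 5*y/2 - 7/2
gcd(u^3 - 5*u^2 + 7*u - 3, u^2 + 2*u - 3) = u - 1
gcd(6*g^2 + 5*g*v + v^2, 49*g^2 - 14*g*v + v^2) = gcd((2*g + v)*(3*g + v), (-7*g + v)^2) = 1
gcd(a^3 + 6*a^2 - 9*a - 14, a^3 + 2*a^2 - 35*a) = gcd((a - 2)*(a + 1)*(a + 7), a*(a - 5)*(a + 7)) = a + 7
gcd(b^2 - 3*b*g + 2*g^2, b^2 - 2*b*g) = b - 2*g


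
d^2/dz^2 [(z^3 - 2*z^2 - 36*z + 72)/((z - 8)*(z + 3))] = 6*(z^3 + 144*z^2 - 648*z + 2232)/(z^6 - 15*z^5 + 3*z^4 + 595*z^3 - 72*z^2 - 8640*z - 13824)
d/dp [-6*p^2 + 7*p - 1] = 7 - 12*p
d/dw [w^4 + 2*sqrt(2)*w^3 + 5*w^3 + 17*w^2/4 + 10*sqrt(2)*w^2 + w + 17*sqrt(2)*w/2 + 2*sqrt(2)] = 4*w^3 + 6*sqrt(2)*w^2 + 15*w^2 + 17*w/2 + 20*sqrt(2)*w + 1 + 17*sqrt(2)/2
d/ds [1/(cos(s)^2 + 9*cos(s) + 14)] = (2*cos(s) + 9)*sin(s)/(cos(s)^2 + 9*cos(s) + 14)^2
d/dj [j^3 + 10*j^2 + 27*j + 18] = 3*j^2 + 20*j + 27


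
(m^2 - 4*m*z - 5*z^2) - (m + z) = m^2 - 4*m*z - m - 5*z^2 - z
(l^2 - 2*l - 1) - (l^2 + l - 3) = 2 - 3*l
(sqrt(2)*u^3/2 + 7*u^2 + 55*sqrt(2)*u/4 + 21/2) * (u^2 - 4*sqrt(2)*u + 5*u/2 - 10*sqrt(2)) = sqrt(2)*u^5/2 + 5*sqrt(2)*u^4/4 + 3*u^4 - 57*sqrt(2)*u^3/4 + 15*u^3/2 - 199*u^2/2 - 285*sqrt(2)*u^2/8 - 995*u/4 - 42*sqrt(2)*u - 105*sqrt(2)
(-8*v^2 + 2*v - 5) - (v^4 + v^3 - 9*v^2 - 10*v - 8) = -v^4 - v^3 + v^2 + 12*v + 3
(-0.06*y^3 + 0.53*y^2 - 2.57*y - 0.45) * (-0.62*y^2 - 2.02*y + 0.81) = 0.0372*y^5 - 0.2074*y^4 + 0.4742*y^3 + 5.8997*y^2 - 1.1727*y - 0.3645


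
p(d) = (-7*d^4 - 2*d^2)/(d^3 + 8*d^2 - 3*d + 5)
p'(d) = (-28*d^3 - 4*d)/(d^3 + 8*d^2 - 3*d + 5) + (-7*d^4 - 2*d^2)*(-3*d^2 - 16*d + 3)/(d^3 + 8*d^2 - 3*d + 5)^2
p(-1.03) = -0.65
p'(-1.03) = 1.56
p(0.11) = -0.01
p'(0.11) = -0.10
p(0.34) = -0.07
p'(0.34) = -0.46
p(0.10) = -0.00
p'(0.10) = -0.09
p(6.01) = -18.67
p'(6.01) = -4.75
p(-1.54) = -1.77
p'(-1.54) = 2.89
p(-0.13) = -0.01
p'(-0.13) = 0.10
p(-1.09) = -0.74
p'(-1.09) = 1.70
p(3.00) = -6.16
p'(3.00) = -3.42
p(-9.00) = 940.59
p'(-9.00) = 1425.49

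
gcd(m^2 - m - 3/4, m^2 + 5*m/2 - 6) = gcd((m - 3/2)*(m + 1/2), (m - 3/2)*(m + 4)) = m - 3/2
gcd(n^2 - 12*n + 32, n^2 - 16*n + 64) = n - 8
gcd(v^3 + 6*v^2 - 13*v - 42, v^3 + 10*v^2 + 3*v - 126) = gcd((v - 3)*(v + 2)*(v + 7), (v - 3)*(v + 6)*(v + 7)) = v^2 + 4*v - 21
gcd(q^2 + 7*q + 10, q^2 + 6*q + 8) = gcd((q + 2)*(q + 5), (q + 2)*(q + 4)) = q + 2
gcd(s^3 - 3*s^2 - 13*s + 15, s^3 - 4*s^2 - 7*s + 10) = s^2 - 6*s + 5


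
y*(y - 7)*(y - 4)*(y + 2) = y^4 - 9*y^3 + 6*y^2 + 56*y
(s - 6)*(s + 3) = s^2 - 3*s - 18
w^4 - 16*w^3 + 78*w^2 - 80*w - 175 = (w - 7)*(w - 5)^2*(w + 1)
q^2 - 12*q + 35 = (q - 7)*(q - 5)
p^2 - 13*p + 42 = (p - 7)*(p - 6)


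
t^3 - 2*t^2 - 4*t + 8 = (t - 2)^2*(t + 2)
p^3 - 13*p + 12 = (p - 3)*(p - 1)*(p + 4)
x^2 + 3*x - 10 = (x - 2)*(x + 5)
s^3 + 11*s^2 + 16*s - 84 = (s - 2)*(s + 6)*(s + 7)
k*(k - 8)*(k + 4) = k^3 - 4*k^2 - 32*k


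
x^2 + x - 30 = (x - 5)*(x + 6)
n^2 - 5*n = n*(n - 5)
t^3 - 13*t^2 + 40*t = t*(t - 8)*(t - 5)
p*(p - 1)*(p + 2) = p^3 + p^2 - 2*p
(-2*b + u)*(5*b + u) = -10*b^2 + 3*b*u + u^2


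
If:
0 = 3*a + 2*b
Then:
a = -2*b/3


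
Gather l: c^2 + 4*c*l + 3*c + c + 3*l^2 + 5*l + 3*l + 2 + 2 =c^2 + 4*c + 3*l^2 + l*(4*c + 8) + 4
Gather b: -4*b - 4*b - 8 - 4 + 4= -8*b - 8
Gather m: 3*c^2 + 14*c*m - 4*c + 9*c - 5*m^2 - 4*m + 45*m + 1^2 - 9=3*c^2 + 5*c - 5*m^2 + m*(14*c + 41) - 8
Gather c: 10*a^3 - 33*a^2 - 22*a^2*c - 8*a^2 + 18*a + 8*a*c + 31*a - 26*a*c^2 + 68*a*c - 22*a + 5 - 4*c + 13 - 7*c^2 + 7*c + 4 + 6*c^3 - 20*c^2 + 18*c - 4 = 10*a^3 - 41*a^2 + 27*a + 6*c^3 + c^2*(-26*a - 27) + c*(-22*a^2 + 76*a + 21) + 18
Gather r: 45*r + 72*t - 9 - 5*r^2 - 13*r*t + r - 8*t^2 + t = -5*r^2 + r*(46 - 13*t) - 8*t^2 + 73*t - 9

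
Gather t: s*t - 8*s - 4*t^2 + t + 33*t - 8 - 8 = -8*s - 4*t^2 + t*(s + 34) - 16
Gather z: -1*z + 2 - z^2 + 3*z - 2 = -z^2 + 2*z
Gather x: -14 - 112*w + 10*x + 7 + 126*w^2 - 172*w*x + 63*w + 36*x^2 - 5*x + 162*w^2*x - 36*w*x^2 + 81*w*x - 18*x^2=126*w^2 - 49*w + x^2*(18 - 36*w) + x*(162*w^2 - 91*w + 5) - 7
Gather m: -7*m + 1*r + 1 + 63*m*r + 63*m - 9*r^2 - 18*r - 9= m*(63*r + 56) - 9*r^2 - 17*r - 8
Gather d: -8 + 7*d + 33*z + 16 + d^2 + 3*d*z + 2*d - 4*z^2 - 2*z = d^2 + d*(3*z + 9) - 4*z^2 + 31*z + 8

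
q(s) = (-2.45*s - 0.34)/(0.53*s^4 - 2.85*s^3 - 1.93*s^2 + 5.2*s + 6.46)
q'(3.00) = -0.15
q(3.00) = 0.26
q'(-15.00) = 0.00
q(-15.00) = 0.00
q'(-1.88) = 0.41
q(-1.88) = 0.28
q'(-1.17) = 0.51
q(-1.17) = 0.77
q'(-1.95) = 0.36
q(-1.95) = 0.25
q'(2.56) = -0.38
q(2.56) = 0.37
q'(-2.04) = 0.30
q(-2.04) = 0.22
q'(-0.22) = -0.51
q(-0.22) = 0.04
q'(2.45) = -0.51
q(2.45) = 0.42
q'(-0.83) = -1.21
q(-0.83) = 0.63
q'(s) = (-2.45*s - 0.34)*(-2.12*s^3 + 8.55*s^2 + 3.86*s - 5.2)/(0.53*s^4 - 2.85*s^3 - 1.93*s^2 + 5.2*s + 6.46)^2 - 2.45/(0.53*s^4 - 2.85*s^3 - 1.93*s^2 + 5.2*s + 6.46)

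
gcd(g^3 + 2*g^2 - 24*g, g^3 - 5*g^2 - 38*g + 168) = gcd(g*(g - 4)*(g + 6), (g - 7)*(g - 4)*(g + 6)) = g^2 + 2*g - 24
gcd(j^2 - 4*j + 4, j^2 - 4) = j - 2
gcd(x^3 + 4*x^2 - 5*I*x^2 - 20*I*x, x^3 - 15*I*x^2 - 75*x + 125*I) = x - 5*I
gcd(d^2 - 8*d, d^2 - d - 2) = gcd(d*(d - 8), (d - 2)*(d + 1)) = 1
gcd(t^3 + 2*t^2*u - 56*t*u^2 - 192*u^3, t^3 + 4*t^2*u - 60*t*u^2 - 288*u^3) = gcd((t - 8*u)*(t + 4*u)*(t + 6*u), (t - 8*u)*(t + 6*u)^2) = t^2 - 2*t*u - 48*u^2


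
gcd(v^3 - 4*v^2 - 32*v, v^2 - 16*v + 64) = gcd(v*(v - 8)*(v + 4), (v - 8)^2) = v - 8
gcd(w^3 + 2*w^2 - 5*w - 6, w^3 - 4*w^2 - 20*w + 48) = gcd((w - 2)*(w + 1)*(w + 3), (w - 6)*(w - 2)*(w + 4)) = w - 2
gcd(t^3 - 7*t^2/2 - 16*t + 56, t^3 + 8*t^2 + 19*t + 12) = t + 4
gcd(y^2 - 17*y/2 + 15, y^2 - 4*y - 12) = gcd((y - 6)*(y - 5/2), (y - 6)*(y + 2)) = y - 6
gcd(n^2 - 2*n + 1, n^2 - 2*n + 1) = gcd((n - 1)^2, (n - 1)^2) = n^2 - 2*n + 1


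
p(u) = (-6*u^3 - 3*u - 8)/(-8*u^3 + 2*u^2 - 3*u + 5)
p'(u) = (-18*u^2 - 3)/(-8*u^3 + 2*u^2 - 3*u + 5) + (24*u^2 - 4*u + 3)*(-6*u^3 - 3*u - 8)/(-8*u^3 + 2*u^2 - 3*u + 5)^2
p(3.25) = 0.87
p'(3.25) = -0.07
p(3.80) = 0.84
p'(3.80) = -0.04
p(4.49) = 0.82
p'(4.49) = -0.02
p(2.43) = 0.96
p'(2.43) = -0.20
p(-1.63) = 0.46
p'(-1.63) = -0.34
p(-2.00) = 0.55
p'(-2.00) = -0.19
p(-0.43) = -0.85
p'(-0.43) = -1.94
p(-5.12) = 0.71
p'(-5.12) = -0.01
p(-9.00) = 0.73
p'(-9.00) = 0.00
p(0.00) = -1.60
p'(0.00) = -1.56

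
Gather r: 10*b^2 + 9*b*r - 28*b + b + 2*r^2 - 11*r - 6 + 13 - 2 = 10*b^2 - 27*b + 2*r^2 + r*(9*b - 11) + 5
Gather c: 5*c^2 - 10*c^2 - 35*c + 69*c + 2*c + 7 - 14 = -5*c^2 + 36*c - 7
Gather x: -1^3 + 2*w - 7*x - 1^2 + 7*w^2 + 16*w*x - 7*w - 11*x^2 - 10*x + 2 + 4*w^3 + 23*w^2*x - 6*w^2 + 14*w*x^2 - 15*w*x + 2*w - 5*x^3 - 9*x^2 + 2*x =4*w^3 + w^2 - 3*w - 5*x^3 + x^2*(14*w - 20) + x*(23*w^2 + w - 15)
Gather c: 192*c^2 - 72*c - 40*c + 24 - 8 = 192*c^2 - 112*c + 16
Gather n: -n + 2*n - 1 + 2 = n + 1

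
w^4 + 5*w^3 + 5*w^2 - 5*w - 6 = (w - 1)*(w + 1)*(w + 2)*(w + 3)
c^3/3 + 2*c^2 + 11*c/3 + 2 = (c/3 + 1)*(c + 1)*(c + 2)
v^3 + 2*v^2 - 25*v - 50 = (v - 5)*(v + 2)*(v + 5)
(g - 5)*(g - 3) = g^2 - 8*g + 15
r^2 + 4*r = r*(r + 4)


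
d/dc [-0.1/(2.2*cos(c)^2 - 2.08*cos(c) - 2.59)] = (0.208 - 0.44*cos(c))*sin(c)/(-2.2*cos(c)^2 + 2.08*cos(c) + 2.59)^2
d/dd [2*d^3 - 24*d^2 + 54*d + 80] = 6*d^2 - 48*d + 54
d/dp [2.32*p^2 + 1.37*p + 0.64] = 4.64*p + 1.37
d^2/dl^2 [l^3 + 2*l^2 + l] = 6*l + 4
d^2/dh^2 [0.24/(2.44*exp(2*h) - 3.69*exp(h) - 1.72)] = ((0.8856 - 2.3424*exp(h))*(-2.44*exp(2*h) + 3.69*exp(h) + 1.72) - 0.24*(4.88*exp(h) - 3.69)*(9.76*exp(h) - 7.38)*exp(h))*exp(h)/(-2.44*exp(2*h) + 3.69*exp(h) + 1.72)^3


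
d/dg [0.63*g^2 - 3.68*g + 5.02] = 1.26*g - 3.68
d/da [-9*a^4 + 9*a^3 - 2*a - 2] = -36*a^3 + 27*a^2 - 2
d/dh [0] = 0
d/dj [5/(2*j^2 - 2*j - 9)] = 10*(1 - 2*j)/(-2*j^2 + 2*j + 9)^2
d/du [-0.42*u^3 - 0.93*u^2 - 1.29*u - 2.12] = -1.26*u^2 - 1.86*u - 1.29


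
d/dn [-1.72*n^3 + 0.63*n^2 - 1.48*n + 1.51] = -5.16*n^2 + 1.26*n - 1.48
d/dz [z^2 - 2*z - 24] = 2*z - 2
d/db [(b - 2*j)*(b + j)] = 2*b - j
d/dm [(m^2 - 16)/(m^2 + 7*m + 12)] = 7/(m^2 + 6*m + 9)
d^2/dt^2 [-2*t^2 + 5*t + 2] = -4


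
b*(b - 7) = b^2 - 7*b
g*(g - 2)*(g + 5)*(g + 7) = g^4 + 10*g^3 + 11*g^2 - 70*g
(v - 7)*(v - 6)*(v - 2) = v^3 - 15*v^2 + 68*v - 84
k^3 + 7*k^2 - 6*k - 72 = (k - 3)*(k + 4)*(k + 6)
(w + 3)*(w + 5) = w^2 + 8*w + 15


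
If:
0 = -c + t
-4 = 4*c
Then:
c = -1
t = -1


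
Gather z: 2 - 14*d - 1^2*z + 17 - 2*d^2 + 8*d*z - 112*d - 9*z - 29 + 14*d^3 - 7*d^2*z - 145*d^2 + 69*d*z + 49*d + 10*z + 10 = 14*d^3 - 147*d^2 - 77*d + z*(-7*d^2 + 77*d)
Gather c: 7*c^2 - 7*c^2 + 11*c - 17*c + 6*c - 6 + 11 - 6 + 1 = 0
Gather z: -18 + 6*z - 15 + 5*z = 11*z - 33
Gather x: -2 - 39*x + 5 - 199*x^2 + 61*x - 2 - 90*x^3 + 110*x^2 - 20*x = -90*x^3 - 89*x^2 + 2*x + 1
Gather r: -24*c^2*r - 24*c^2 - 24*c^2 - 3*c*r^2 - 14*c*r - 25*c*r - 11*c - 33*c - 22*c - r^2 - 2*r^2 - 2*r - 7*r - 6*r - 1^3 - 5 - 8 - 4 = -48*c^2 - 66*c + r^2*(-3*c - 3) + r*(-24*c^2 - 39*c - 15) - 18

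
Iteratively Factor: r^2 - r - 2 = (r + 1)*(r - 2)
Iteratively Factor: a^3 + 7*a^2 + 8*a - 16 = (a - 1)*(a^2 + 8*a + 16) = (a - 1)*(a + 4)*(a + 4)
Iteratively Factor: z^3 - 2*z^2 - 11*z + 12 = (z + 3)*(z^2 - 5*z + 4) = (z - 1)*(z + 3)*(z - 4)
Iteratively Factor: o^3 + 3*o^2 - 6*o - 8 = (o + 1)*(o^2 + 2*o - 8) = (o - 2)*(o + 1)*(o + 4)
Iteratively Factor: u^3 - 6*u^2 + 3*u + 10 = (u - 5)*(u^2 - u - 2) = (u - 5)*(u - 2)*(u + 1)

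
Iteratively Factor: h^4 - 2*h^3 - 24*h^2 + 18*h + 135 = (h + 3)*(h^3 - 5*h^2 - 9*h + 45) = (h - 3)*(h + 3)*(h^2 - 2*h - 15) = (h - 3)*(h + 3)^2*(h - 5)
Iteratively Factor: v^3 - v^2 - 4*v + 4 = (v - 1)*(v^2 - 4) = (v - 1)*(v + 2)*(v - 2)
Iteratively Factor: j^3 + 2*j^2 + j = (j + 1)*(j^2 + j) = j*(j + 1)*(j + 1)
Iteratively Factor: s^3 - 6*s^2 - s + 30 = (s + 2)*(s^2 - 8*s + 15) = (s - 5)*(s + 2)*(s - 3)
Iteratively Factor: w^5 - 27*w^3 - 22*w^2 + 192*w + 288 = (w + 2)*(w^4 - 2*w^3 - 23*w^2 + 24*w + 144) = (w + 2)*(w + 3)*(w^3 - 5*w^2 - 8*w + 48) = (w + 2)*(w + 3)^2*(w^2 - 8*w + 16) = (w - 4)*(w + 2)*(w + 3)^2*(w - 4)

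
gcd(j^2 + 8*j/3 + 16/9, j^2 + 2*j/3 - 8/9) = j + 4/3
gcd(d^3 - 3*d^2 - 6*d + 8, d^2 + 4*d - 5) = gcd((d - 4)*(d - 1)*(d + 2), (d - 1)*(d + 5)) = d - 1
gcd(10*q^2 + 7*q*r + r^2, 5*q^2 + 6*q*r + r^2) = 5*q + r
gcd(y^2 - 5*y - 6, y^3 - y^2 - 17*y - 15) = y + 1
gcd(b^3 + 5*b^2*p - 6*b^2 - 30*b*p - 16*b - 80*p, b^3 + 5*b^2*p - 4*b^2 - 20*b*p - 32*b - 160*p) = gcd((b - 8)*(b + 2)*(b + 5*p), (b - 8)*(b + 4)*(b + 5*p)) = b^2 + 5*b*p - 8*b - 40*p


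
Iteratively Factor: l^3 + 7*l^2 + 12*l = (l)*(l^2 + 7*l + 12) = l*(l + 3)*(l + 4)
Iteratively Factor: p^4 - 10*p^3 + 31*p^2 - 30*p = (p - 3)*(p^3 - 7*p^2 + 10*p) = p*(p - 3)*(p^2 - 7*p + 10) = p*(p - 5)*(p - 3)*(p - 2)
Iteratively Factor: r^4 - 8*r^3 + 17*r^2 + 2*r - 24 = (r - 3)*(r^3 - 5*r^2 + 2*r + 8) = (r - 3)*(r + 1)*(r^2 - 6*r + 8) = (r - 4)*(r - 3)*(r + 1)*(r - 2)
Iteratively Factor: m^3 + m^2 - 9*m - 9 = (m + 1)*(m^2 - 9) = (m - 3)*(m + 1)*(m + 3)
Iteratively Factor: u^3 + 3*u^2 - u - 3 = (u + 3)*(u^2 - 1) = (u - 1)*(u + 3)*(u + 1)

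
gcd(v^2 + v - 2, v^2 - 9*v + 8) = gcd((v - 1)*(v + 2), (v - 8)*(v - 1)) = v - 1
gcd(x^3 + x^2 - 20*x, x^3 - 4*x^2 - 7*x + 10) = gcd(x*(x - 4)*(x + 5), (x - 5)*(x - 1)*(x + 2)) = 1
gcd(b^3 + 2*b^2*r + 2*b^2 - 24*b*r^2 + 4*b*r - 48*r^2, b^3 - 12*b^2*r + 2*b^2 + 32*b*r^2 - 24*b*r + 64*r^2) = -b^2 + 4*b*r - 2*b + 8*r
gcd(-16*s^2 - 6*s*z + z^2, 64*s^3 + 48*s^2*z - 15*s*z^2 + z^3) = -8*s + z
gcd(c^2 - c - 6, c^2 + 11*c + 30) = 1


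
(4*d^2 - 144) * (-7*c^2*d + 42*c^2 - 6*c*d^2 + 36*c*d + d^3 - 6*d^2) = -28*c^2*d^3 + 168*c^2*d^2 + 1008*c^2*d - 6048*c^2 - 24*c*d^4 + 144*c*d^3 + 864*c*d^2 - 5184*c*d + 4*d^5 - 24*d^4 - 144*d^3 + 864*d^2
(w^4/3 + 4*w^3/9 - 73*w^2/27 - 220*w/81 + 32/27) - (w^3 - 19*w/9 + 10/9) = w^4/3 - 5*w^3/9 - 73*w^2/27 - 49*w/81 + 2/27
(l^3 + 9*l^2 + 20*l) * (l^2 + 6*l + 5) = l^5 + 15*l^4 + 79*l^3 + 165*l^2 + 100*l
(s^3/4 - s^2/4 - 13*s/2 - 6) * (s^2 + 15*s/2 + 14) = s^5/4 + 13*s^4/8 - 39*s^3/8 - 233*s^2/4 - 136*s - 84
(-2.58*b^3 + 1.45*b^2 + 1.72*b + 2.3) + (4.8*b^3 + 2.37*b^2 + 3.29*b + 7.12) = 2.22*b^3 + 3.82*b^2 + 5.01*b + 9.42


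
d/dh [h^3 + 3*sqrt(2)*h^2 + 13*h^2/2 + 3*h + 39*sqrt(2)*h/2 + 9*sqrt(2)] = 3*h^2 + 6*sqrt(2)*h + 13*h + 3 + 39*sqrt(2)/2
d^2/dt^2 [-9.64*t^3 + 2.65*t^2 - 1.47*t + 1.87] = 5.3 - 57.84*t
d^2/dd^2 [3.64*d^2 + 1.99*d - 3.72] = 7.28000000000000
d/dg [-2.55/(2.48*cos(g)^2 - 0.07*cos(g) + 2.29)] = (0.1785 - 12.648*cos(g))*sin(g)/(2.48*cos(g)^2 - 0.07*cos(g) + 2.29)^2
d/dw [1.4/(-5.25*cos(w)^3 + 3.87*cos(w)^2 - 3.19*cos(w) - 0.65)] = (-22.05*cos(w)^2 + 10.836*cos(w) - 4.466)*sin(w)/(5.25*cos(w)^3 - 3.87*cos(w)^2 + 3.19*cos(w) + 0.65)^2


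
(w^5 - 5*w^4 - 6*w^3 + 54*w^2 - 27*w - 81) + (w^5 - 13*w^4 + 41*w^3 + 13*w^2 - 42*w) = 2*w^5 - 18*w^4 + 35*w^3 + 67*w^2 - 69*w - 81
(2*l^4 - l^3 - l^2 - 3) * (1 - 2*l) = -4*l^5 + 4*l^4 + l^3 - l^2 + 6*l - 3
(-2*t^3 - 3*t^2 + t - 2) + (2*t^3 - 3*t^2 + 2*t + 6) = -6*t^2 + 3*t + 4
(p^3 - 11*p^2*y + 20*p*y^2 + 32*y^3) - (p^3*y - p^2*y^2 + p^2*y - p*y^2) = -p^3*y + p^3 + p^2*y^2 - 12*p^2*y + 21*p*y^2 + 32*y^3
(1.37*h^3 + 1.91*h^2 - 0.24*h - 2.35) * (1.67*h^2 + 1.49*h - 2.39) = 2.2879*h^5 + 5.231*h^4 - 0.8292*h^3 - 8.847*h^2 - 2.9279*h + 5.6165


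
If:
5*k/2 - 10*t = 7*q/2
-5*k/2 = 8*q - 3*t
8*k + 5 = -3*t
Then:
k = -1810/3241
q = 50/463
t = -575/3241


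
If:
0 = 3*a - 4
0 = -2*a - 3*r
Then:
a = 4/3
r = -8/9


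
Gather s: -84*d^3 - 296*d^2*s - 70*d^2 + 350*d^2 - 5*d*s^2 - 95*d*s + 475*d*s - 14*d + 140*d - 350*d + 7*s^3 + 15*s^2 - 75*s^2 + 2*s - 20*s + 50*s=-84*d^3 + 280*d^2 - 224*d + 7*s^3 + s^2*(-5*d - 60) + s*(-296*d^2 + 380*d + 32)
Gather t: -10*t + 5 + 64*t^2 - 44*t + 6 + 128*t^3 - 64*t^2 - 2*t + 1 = 128*t^3 - 56*t + 12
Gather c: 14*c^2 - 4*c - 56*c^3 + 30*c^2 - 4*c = -56*c^3 + 44*c^2 - 8*c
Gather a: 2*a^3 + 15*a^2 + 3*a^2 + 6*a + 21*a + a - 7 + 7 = 2*a^3 + 18*a^2 + 28*a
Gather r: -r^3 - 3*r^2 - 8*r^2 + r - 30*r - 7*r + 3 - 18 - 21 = -r^3 - 11*r^2 - 36*r - 36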